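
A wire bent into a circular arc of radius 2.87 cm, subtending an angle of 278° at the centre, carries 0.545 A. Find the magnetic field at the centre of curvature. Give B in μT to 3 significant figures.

B ≈ 9.21 μT

The Biot–Savart field of a circular arc at its centre is B = μ₀Iφ/(4πR), with φ = 4.852 rad.
B = (4π×10⁻⁷ × 0.545 × 4.852) / (4π × 0.0287) = 9.21×10⁻⁶ T.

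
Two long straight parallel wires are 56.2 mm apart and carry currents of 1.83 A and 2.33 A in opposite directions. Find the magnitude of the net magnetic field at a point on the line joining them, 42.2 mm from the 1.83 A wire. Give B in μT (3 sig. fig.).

Each long wire gives B = μ₀I/(2πd). Distances are d₁ = 0.0422 m and d₂ = 0.014 m.
B₁ = 8.67×10⁻⁶ T, B₂ = 3.33×10⁻⁵ T.
Between antiparallel currents both contributions point the same way, so they add. B = B₁ + B₂ = 8.67×10⁻⁶ + 3.33×10⁻⁵ = 4.20×10⁻⁵ T.

B ≈ 42.0 μT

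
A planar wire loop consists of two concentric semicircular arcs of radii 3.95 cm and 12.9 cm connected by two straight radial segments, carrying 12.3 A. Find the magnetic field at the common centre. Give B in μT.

B ≈ 67.9 μT

The radial connectors point toward the centre, so dl × r̂ = 0 and they contribute nothing.
Each semicircle gives μ₀I/(4R): inner arc 9.78×10⁻⁵ T, outer arc 3.00×10⁻⁵ T.
The two arcs carry current in opposite angular senses, so their fields oppose: B = |9.78×10⁻⁵ − 3.00×10⁻⁵| = 6.79×10⁻⁵ T.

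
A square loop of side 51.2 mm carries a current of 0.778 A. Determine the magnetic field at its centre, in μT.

B ≈ 17.2 μT

Each side is a finite straight segment at perpendicular distance d = a/(2 tan(π/4)) = 0.0256 m from the centre, with end-angles ±π/4.
One side contributes B₁ = (μ₀I/4πd)·2 sin(π/4) = 4.30×10⁻⁶ T.
All 4 sides add in the same direction: B = 4 × 4.30×10⁻⁶ = 1.72×10⁻⁵ T.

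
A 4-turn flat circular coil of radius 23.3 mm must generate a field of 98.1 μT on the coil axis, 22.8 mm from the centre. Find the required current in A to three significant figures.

I ≈ 2.49 A

For an N-turn coil, B = Nμ₀IR²/[2(R²+z²)^(3/2)] with R = 0.0233 m, z = 0.0228 m, so I = 2B(R²+z²)^(3/2)/(Nμ₀R²) = 2 × 9.81×10⁻⁵ × 3.46×10⁻⁵ / (4 × 4π×10⁻⁷ × 0.0005429) = 2.49 A.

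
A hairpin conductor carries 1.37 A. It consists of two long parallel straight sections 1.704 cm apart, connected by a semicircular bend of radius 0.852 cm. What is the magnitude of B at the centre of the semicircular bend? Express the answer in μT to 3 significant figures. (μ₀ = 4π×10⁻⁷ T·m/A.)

B ≈ 82.7 μT

The semicircular arc contributes B_arc = μ₀I·π/(4πR) = μ₀I/(4R) = 5.05×10⁻⁵ T.
Each semi-infinite lead is at perpendicular distance R = 0.00852 m from the centre, with the perpendicular foot at its near end, so it contributes μ₀I/(4πR); both point the same way, together 3.22×10⁻⁵ T.
Arc and leads all point the same direction: B = 5.05×10⁻⁵ + 3.22×10⁻⁵ = 8.27×10⁻⁵ T.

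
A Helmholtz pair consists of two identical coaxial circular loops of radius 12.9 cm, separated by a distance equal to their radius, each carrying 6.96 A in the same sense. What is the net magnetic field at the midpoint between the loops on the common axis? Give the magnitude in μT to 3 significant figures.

Each loop contributes B = μ₀IR²/[2(R²+z²)^(3/2)] on the axis, with z measured from that loop.
Loop 1 (z = 0.0645 m): B₁ = 2.43×10⁻⁵ T. Loop 2 (z = 0.0645 m): B₂ = 2.43×10⁻⁵ T.
The fields add: B = B₁ + B₂ = 4.85×10⁻⁵ T.

B ≈ 48.5 μT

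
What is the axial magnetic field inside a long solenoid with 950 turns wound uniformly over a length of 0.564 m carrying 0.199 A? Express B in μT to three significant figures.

Inside a long solenoid, B = μ₀nI with n = 1684 turns/m.
B = 4π×10⁻⁷ × 1684 × 0.199 = 4.21×10⁻⁴ T.

B ≈ 421 μT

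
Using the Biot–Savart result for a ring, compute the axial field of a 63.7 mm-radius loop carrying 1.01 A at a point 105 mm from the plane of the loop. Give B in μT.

On the axis of a circular loop, B = μ₀IR² / [2(R²+z²)^(3/2)].
R² + z² = (0.0637)² + (0.105)² = 0.01508 m², and (R²+z²)^(3/2) = 1.85×10⁻³ m³.
B = (4π×10⁻⁷ × 1.01 × 0.004058) / (2 × 1.85×10⁻³) = 1.39×10⁻⁶ T.

B ≈ 1.39 μT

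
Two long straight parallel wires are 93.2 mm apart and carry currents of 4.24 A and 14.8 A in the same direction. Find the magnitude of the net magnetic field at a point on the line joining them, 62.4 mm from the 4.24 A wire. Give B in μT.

Each long wire gives B = μ₀I/(2πd). Distances are d₁ = 0.0624 m and d₂ = 0.0308 m.
B₁ = 1.36×10⁻⁵ T, B₂ = 9.61×10⁻⁵ T.
Between parallel currents the two contributions point in opposite directions, so they subtract. B = |B₁ − B₂| = |1.36×10⁻⁵ − 9.61×10⁻⁵| = 8.25×10⁻⁵ T.

B ≈ 82.5 μT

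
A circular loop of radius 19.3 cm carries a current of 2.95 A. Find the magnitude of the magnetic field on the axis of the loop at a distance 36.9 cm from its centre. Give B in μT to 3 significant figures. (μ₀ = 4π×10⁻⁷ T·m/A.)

B ≈ 0.956 μT

On the axis of a circular loop, B = μ₀IR² / [2(R²+z²)^(3/2)].
R² + z² = (0.193)² + (0.369)² = 0.1734 m², and (R²+z²)^(3/2) = 7.22×10⁻² m³.
B = (4π×10⁻⁷ × 2.95 × 0.03725) / (2 × 7.22×10⁻²) = 9.56×10⁻⁷ T.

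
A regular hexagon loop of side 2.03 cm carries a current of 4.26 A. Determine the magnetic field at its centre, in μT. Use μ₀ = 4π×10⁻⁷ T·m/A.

Each side is a finite straight segment at perpendicular distance d = a/(2 tan(π/6)) = 0.01758 m from the centre, with end-angles ±π/6.
One side contributes B₁ = (μ₀I/4πd)·2 sin(π/6) = 2.42×10⁻⁵ T.
All 6 sides add in the same direction: B = 6 × 2.42×10⁻⁵ = 1.45×10⁻⁴ T.

B ≈ 145 μT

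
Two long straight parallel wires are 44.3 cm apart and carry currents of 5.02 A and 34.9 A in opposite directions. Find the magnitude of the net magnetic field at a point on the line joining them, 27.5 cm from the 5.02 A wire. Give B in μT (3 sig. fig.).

B ≈ 45.2 μT

Each long wire gives B = μ₀I/(2πd). Distances are d₁ = 0.275 m and d₂ = 0.168 m.
B₁ = 3.65×10⁻⁶ T, B₂ = 4.15×10⁻⁵ T.
Between antiparallel currents both contributions point the same way, so they add. B = B₁ + B₂ = 3.65×10⁻⁶ + 4.15×10⁻⁵ = 4.52×10⁻⁵ T.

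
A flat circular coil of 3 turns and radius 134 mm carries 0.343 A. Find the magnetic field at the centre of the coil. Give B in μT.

B ≈ 4.82 μT

For an N-turn flat coil, B = Nμ₀I/(2R) with R = 0.134 m.
B = 3 × 1.61×10⁻⁶ T = 4.82×10⁻⁶ T.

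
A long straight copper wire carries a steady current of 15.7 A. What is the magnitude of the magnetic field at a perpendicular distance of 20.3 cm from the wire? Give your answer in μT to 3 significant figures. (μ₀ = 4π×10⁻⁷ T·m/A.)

For an infinitely long straight wire, B = μ₀I/(2πd).
B = (4π×10⁻⁷ × 15.7) / (2π × 0.203) = 1.55×10⁻⁵ T.

B ≈ 15.5 μT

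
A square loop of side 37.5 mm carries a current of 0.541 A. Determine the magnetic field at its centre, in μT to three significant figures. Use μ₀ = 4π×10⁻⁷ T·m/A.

B ≈ 16.3 μT

Each side is a finite straight segment at perpendicular distance d = a/(2 tan(π/4)) = 0.01875 m from the centre, with end-angles ±π/4.
One side contributes B₁ = (μ₀I/4πd)·2 sin(π/4) = 4.08×10⁻⁶ T.
All 4 sides add in the same direction: B = 4 × 4.08×10⁻⁶ = 1.63×10⁻⁵ T.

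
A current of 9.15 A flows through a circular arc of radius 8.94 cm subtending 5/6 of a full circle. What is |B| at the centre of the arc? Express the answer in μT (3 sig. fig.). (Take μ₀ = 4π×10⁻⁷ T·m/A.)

The Biot–Savart field of a circular arc at its centre is B = μ₀Iφ/(4πR), with φ = 5.236 rad.
B = (4π×10⁻⁷ × 9.15 × 5.236) / (4π × 0.0894) = 5.36×10⁻⁵ T.

B ≈ 53.6 μT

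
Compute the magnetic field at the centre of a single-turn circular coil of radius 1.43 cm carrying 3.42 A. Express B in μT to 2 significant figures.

At the centre of a circular loop the Biot–Savart law gives B = μ₀I/(2R).
B = (4π×10⁻⁷ × 3.42) / (2 × 0.0143) = 1.50×10⁻⁴ T.

B ≈ 150 μT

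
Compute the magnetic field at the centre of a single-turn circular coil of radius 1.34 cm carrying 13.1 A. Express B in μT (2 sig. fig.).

B ≈ 610 μT

At the centre of a circular loop the Biot–Savart law gives B = μ₀I/(2R).
B = (4π×10⁻⁷ × 13.1) / (2 × 0.0134) = 6.14×10⁻⁴ T.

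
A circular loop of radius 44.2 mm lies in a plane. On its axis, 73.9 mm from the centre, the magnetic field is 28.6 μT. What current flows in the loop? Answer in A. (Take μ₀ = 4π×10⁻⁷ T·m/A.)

On the axis of a loop, B = μ₀IR²/[2(R²+z²)^(3/2)], so I = 2B(R²+z²)^(3/2)/(μ₀R²).
R² + z² = 0.001954 + 0.005461 = 0.007415 m²; raised to 3/2 gives 6.38×10⁻⁴ m³.
I = 2 × 2.86×10⁻⁵ × 6.38×10⁻⁴ / (1.26×10⁻⁶ × 0.001954) = 14.9 A.

I ≈ 14.9 A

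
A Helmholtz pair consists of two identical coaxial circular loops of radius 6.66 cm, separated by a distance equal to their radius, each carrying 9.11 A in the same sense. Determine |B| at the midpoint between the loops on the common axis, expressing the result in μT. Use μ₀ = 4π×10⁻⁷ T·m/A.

Each loop contributes B = μ₀IR²/[2(R²+z²)^(3/2)] on the axis, with z measured from that loop.
Loop 1 (z = 0.0333 m): B₁ = 6.15×10⁻⁵ T. Loop 2 (z = 0.0333 m): B₂ = 6.15×10⁻⁵ T.
The fields add: B = B₁ + B₂ = 1.23×10⁻⁴ T.

B ≈ 123 μT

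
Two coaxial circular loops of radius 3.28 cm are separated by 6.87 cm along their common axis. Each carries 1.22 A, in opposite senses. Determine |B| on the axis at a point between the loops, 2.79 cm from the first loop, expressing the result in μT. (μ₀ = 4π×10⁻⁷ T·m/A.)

B ≈ 4.58 μT

Each loop contributes B = μ₀IR²/[2(R²+z²)^(3/2)] on the axis, with z measured from that loop.
Loop 1 (z = 0.0279 m): B₁ = 1.03×10⁻⁵ T. Loop 2 (z = 0.0408 m): B₂ = 5.75×10⁻⁶ T.
The fields oppose: B = |B₁ − B₂| = 4.58×10⁻⁶ T.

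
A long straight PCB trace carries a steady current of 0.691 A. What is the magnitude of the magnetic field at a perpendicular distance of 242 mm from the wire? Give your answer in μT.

B ≈ 0.571 μT

For an infinitely long straight wire, B = μ₀I/(2πd).
B = (4π×10⁻⁷ × 0.691) / (2π × 0.242) = 5.71×10⁻⁷ T.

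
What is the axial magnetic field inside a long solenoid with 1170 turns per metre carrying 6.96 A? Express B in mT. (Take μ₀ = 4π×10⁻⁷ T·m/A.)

Inside a long solenoid, B = μ₀nI with n = 1170 turns/m.
B = 4π×10⁻⁷ × 1170 × 6.96 = 1.02×10⁻² T.

B ≈ 10.2 mT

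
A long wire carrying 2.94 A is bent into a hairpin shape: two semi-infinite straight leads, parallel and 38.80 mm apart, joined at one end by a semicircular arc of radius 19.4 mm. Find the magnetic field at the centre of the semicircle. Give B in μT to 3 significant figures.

The semicircular arc contributes B_arc = μ₀I·π/(4πR) = μ₀I/(4R) = 4.76×10⁻⁵ T.
Each semi-infinite lead is at perpendicular distance R = 0.0194 m from the centre, with the perpendicular foot at its near end, so it contributes μ₀I/(4πR); both point the same way, together 3.03×10⁻⁵ T.
Arc and leads all point the same direction: B = 4.76×10⁻⁵ + 3.03×10⁻⁵ = 7.79×10⁻⁵ T.

B ≈ 77.9 μT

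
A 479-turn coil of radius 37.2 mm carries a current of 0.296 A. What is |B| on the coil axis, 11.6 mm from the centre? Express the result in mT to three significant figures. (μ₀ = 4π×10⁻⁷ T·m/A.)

For an N-turn flat coil, B = Nμ₀IR²/[2(R²+z²)^(3/2)] with R = 0.0372 m, z = 0.0116 m.
B = 479 × 4.35×10⁻⁶ T = 2.08×10⁻³ T.

B ≈ 2.08 mT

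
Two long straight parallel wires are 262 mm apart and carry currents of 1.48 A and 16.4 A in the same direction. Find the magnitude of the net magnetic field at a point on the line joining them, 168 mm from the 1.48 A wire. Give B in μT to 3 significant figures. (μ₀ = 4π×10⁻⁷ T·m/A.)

Each long wire gives B = μ₀I/(2πd). Distances are d₁ = 0.168 m and d₂ = 0.094 m.
B₁ = 1.76×10⁻⁶ T, B₂ = 3.49×10⁻⁵ T.
Between parallel currents the two contributions point in opposite directions, so they subtract. B = |B₁ − B₂| = |1.76×10⁻⁶ − 3.49×10⁻⁵| = 3.31×10⁻⁵ T.

B ≈ 33.1 μT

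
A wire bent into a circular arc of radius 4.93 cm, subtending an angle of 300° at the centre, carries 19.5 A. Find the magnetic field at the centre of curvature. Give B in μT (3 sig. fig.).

The Biot–Savart field of a circular arc at its centre is B = μ₀Iφ/(4πR), with φ = 5.236 rad.
B = (4π×10⁻⁷ × 19.5 × 5.236) / (4π × 0.0493) = 2.07×10⁻⁴ T.

B ≈ 207 μT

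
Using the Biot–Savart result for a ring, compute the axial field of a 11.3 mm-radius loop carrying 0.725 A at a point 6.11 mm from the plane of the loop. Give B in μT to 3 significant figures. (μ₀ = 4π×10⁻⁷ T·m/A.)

B ≈ 27.4 μT

On the axis of a circular loop, B = μ₀IR² / [2(R²+z²)^(3/2)].
R² + z² = (0.0113)² + (0.00611)² = 0.000165 m², and (R²+z²)^(3/2) = 2.12×10⁻⁶ m³.
B = (4π×10⁻⁷ × 0.725 × 0.0001277) / (2 × 2.12×10⁻⁶) = 2.74×10⁻⁵ T.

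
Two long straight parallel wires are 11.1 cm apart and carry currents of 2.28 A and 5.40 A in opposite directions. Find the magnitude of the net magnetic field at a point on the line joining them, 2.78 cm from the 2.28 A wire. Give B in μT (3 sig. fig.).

Each long wire gives B = μ₀I/(2πd). Distances are d₁ = 0.0278 m and d₂ = 0.0832 m.
B₁ = 1.64×10⁻⁵ T, B₂ = 1.30×10⁻⁵ T.
Between antiparallel currents both contributions point the same way, so they add. B = B₁ + B₂ = 1.64×10⁻⁵ + 1.30×10⁻⁵ = 2.94×10⁻⁵ T.

B ≈ 29.4 μT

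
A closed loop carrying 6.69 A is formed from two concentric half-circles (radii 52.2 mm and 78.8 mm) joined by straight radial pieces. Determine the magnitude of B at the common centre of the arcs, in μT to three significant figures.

The radial connectors point toward the centre, so dl × r̂ = 0 and they contribute nothing.
Each semicircle gives μ₀I/(4R): inner arc 4.03×10⁻⁵ T, outer arc 2.67×10⁻⁵ T.
The two arcs carry current in opposite angular senses, so their fields oppose: B = |4.03×10⁻⁵ − 2.67×10⁻⁵| = 1.36×10⁻⁵ T.

B ≈ 13.6 μT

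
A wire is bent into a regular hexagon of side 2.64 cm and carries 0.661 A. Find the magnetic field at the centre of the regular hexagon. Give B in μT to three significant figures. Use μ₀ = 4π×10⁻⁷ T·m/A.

B ≈ 17.3 μT

Each side is a finite straight segment at perpendicular distance d = a/(2 tan(π/6)) = 0.02286 m from the centre, with end-angles ±π/6.
One side contributes B₁ = (μ₀I/4πd)·2 sin(π/6) = 2.89×10⁻⁶ T.
All 6 sides add in the same direction: B = 6 × 2.89×10⁻⁶ = 1.73×10⁻⁵ T.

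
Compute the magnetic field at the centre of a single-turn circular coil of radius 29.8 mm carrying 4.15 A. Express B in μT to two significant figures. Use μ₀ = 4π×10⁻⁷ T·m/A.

B ≈ 88 μT

At the centre of a circular loop the Biot–Savart law gives B = μ₀I/(2R).
B = (4π×10⁻⁷ × 4.15) / (2 × 0.0298) = 8.75×10⁻⁵ T.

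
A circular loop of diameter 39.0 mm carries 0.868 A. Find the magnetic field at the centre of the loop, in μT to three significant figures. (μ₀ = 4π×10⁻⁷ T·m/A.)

At the centre of a circular loop the Biot–Savart law gives B = μ₀I/(2R) (so R = 0.0195 m).
B = (4π×10⁻⁷ × 0.868) / (2 × 0.0195) = 2.80×10⁻⁵ T.

B ≈ 28.0 μT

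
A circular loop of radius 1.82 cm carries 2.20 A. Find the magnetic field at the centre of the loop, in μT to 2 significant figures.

At the centre of a circular loop the Biot–Savart law gives B = μ₀I/(2R).
B = (4π×10⁻⁷ × 2.20) / (2 × 0.0182) = 7.60×10⁻⁵ T.

B ≈ 76 μT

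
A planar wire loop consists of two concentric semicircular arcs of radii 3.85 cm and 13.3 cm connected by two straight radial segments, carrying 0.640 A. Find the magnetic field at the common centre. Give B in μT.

The radial connectors point toward the centre, so dl × r̂ = 0 and they contribute nothing.
Each semicircle gives μ₀I/(4R): inner arc 5.22×10⁻⁶ T, outer arc 1.51×10⁻⁶ T.
The two arcs carry current in opposite angular senses, so their fields oppose: B = |5.22×10⁻⁶ − 1.51×10⁻⁶| = 3.71×10⁻⁶ T.

B ≈ 3.71 μT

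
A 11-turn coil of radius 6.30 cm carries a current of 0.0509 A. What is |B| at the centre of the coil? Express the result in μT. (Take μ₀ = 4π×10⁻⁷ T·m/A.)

For an N-turn flat coil, B = Nμ₀I/(2R) with R = 0.063 m.
B = 11 × 5.08×10⁻⁷ T = 5.58×10⁻⁶ T.

B ≈ 5.58 μT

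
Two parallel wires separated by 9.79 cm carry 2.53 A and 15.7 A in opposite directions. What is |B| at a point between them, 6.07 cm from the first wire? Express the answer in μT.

Each long wire gives B = μ₀I/(2πd). Distances are d₁ = 0.0607 m and d₂ = 0.0372 m.
B₁ = 8.34×10⁻⁶ T, B₂ = 8.44×10⁻⁵ T.
Between antiparallel currents both contributions point the same way, so they add. B = B₁ + B₂ = 8.34×10⁻⁶ + 8.44×10⁻⁵ = 9.27×10⁻⁵ T.

B ≈ 92.7 μT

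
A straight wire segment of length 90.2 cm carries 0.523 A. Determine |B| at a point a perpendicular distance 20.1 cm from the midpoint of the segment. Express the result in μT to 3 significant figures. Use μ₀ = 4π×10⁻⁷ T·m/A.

For a finite straight segment, B = (μ₀I/4πd)(sinθ₁ + sinθ₂), where θ₁, θ₂ are the angles from the perpendicular to each end.
The perpendicular from the point meets the wire at its midpoint, so each end is L/2 = 0.451 m away along the wire.
sinθ₁ = 0.451/√(0.451²+0.201²) = 0.9134; sinθ₂ = 0.451/√(0.451²+0.201²) = 0.9134.
B = (4π×10⁻⁷ × 0.523) / (4π × 0.201) × (0.9134 + 0.9134) = 4.75×10⁻⁷ T.

B ≈ 0.475 μT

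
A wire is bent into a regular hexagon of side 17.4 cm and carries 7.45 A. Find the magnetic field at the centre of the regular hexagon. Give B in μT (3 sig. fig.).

Each side is a finite straight segment at perpendicular distance d = a/(2 tan(π/6)) = 0.1507 m from the centre, with end-angles ±π/6.
One side contributes B₁ = (μ₀I/4πd)·2 sin(π/6) = 4.94×10⁻⁶ T.
All 6 sides add in the same direction: B = 6 × 4.94×10⁻⁶ = 2.97×10⁻⁵ T.

B ≈ 29.7 μT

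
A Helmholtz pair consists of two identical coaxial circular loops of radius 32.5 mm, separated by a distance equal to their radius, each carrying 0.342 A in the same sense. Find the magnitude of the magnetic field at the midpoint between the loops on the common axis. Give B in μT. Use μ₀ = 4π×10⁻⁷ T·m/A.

B ≈ 9.46 μT

Each loop contributes B = μ₀IR²/[2(R²+z²)^(3/2)] on the axis, with z measured from that loop.
Loop 1 (z = 0.01625 m): B₁ = 4.73×10⁻⁶ T. Loop 2 (z = 0.01625 m): B₂ = 4.73×10⁻⁶ T.
The fields add: B = B₁ + B₂ = 9.46×10⁻⁶ T.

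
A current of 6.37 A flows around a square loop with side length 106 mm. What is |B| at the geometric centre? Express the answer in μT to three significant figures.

Each side is a finite straight segment at perpendicular distance d = a/(2 tan(π/4)) = 0.053 m from the centre, with end-angles ±π/4.
One side contributes B₁ = (μ₀I/4πd)·2 sin(π/4) = 1.70×10⁻⁵ T.
All 4 sides add in the same direction: B = 4 × 1.70×10⁻⁵ = 6.80×10⁻⁵ T.

B ≈ 68.0 μT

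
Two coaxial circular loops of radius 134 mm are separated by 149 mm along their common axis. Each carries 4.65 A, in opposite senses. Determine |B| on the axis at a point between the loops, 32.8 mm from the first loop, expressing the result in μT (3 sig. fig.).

B ≈ 10.6 μT

Each loop contributes B = μ₀IR²/[2(R²+z²)^(3/2)] on the axis, with z measured from that loop.
Loop 1 (z = 0.0328 m): B₁ = 2.00×10⁻⁵ T. Loop 2 (z = 0.1162 m): B₂ = 9.40×10⁻⁶ T.
The fields oppose: B = |B₁ − B₂| = 1.06×10⁻⁵ T.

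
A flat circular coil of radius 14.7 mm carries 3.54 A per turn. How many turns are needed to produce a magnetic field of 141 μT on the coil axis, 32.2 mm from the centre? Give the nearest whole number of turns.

For an N-turn coil, B = Nμ₀IR²/[2(R²+z²)^(3/2)]. A single turn gives B₁ = 1.08×10⁻⁵ T with R = 0.0147 m, z = 0.0322 m.
N = B/B₁ = 1.41×10⁻⁴ / 1.08×10⁻⁵ = 13.01.

N = 13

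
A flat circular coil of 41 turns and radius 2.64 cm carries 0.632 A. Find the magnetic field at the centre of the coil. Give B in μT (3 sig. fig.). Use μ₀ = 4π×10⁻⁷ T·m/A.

For an N-turn flat coil, B = Nμ₀I/(2R) with R = 0.0264 m.
B = 41 × 1.50×10⁻⁵ T = 6.17×10⁻⁴ T.

B ≈ 617 μT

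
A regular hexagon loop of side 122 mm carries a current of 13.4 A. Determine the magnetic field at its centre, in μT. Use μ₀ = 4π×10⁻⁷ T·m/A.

B ≈ 76.1 μT

Each side is a finite straight segment at perpendicular distance d = a/(2 tan(π/6)) = 0.1057 m from the centre, with end-angles ±π/6.
One side contributes B₁ = (μ₀I/4πd)·2 sin(π/6) = 1.27×10⁻⁵ T.
All 6 sides add in the same direction: B = 6 × 1.27×10⁻⁵ = 7.61×10⁻⁵ T.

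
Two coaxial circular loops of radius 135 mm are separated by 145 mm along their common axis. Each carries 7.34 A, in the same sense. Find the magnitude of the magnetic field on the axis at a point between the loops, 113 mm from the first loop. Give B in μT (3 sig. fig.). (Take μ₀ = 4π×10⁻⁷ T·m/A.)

Each loop contributes B = μ₀IR²/[2(R²+z²)^(3/2)] on the axis, with z measured from that loop.
Loop 1 (z = 0.113 m): B₁ = 1.54×10⁻⁵ T. Loop 2 (z = 0.032 m): B₂ = 3.15×10⁻⁵ T.
The fields add: B = B₁ + B₂ = 4.69×10⁻⁵ T.

B ≈ 46.9 μT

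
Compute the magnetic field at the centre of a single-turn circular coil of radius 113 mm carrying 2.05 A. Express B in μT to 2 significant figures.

B ≈ 11 μT

At the centre of a circular loop the Biot–Savart law gives B = μ₀I/(2R).
B = (4π×10⁻⁷ × 2.05) / (2 × 0.113) = 1.14×10⁻⁵ T.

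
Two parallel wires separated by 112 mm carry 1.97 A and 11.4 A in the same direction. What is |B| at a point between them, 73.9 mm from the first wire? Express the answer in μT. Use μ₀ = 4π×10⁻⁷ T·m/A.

Each long wire gives B = μ₀I/(2πd). Distances are d₁ = 0.0739 m and d₂ = 0.0381 m.
B₁ = 5.33×10⁻⁶ T, B₂ = 5.98×10⁻⁵ T.
Between parallel currents the two contributions point in opposite directions, so they subtract. B = |B₁ − B₂| = |5.33×10⁻⁶ − 5.98×10⁻⁵| = 5.45×10⁻⁵ T.

B ≈ 54.5 μT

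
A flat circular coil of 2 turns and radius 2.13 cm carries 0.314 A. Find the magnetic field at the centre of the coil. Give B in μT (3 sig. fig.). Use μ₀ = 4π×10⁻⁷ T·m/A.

For an N-turn flat coil, B = Nμ₀I/(2R) with R = 0.0213 m.
B = 2 × 9.26×10⁻⁶ T = 1.85×10⁻⁵ T.

B ≈ 18.5 μT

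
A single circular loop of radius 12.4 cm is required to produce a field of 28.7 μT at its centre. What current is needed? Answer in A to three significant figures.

At the centre of a circular loop B = μ₀I/(2R), so I = 2RB/μ₀.
With R = 0.124 m, I = 2 × 0.124 × 2.87×10⁻⁵ / (4π×10⁻⁷) = 5.66 A.

I ≈ 5.66 A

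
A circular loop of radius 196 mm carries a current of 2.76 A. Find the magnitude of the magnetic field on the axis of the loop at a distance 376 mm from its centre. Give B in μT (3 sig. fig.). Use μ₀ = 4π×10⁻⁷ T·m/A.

B ≈ 0.874 μT

On the axis of a circular loop, B = μ₀IR² / [2(R²+z²)^(3/2)].
R² + z² = (0.196)² + (0.376)² = 0.1798 m², and (R²+z²)^(3/2) = 7.62×10⁻² m³.
B = (4π×10⁻⁷ × 2.76 × 0.03842) / (2 × 7.62×10⁻²) = 8.74×10⁻⁷ T.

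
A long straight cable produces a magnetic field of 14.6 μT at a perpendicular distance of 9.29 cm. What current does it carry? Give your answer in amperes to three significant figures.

I ≈ 6.78 A

For a long straight wire B = μ₀I/(2πd), so I = 2πdB/μ₀.
I = 2π × 0.0929 × 1.46×10⁻⁵ / (4π×10⁻⁷) = 6.78 A.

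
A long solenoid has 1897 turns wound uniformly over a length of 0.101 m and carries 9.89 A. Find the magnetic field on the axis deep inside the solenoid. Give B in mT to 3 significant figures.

B ≈ 233 mT

Inside a long solenoid, B = μ₀nI with n = 1.878×10⁴ turns/m.
B = 4π×10⁻⁷ × 1.878×10⁴ × 9.89 = 0.233 T.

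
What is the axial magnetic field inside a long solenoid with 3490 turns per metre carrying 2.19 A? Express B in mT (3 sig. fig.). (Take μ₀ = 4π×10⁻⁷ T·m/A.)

Inside a long solenoid, B = μ₀nI with n = 3490 turns/m.
B = 4π×10⁻⁷ × 3490 × 2.19 = 9.60×10⁻³ T.

B ≈ 9.60 mT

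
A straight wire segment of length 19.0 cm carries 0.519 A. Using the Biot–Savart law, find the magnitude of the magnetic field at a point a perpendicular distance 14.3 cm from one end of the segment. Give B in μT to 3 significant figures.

B ≈ 0.290 μT

For a finite straight segment, B = (μ₀I/4πd)(sinθ₁ + sinθ₂), where θ₁, θ₂ are the angles from the perpendicular to each end.
The perpendicular foot is at one end, so the two end-offsets along the wire are 0 and L = 0.19 m.
sinθ₁ = 0/√(0²+0.143²) = 0.0000; sinθ₂ = 0.19/√(0.19²+0.143²) = 0.7990.
B = (4π×10⁻⁷ × 0.519) / (4π × 0.143) × (0.0000 + 0.7990) = 2.90×10⁻⁷ T.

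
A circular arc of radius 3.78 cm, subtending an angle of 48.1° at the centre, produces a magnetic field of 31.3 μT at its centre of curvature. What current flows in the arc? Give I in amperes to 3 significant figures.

I ≈ 14.1 A

For a circular arc, B = μ₀Iφ/(4πR) with φ in radians; here φ = 0.8395 rad.
So I = 4πRB/(μ₀φ) = 4π × 0.0378 × 3.13×10⁻⁵ / (4π×10⁻⁷ × 0.8395) = 14.1 A.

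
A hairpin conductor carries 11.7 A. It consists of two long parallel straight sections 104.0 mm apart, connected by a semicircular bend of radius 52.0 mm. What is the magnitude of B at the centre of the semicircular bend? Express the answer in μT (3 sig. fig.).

B ≈ 116 μT

The semicircular arc contributes B_arc = μ₀I·π/(4πR) = μ₀I/(4R) = 7.07×10⁻⁵ T.
Each semi-infinite lead is at perpendicular distance R = 0.052 m from the centre, with the perpendicular foot at its near end, so it contributes μ₀I/(4πR); both point the same way, together 4.50×10⁻⁵ T.
Arc and leads all point the same direction: B = 7.07×10⁻⁵ + 4.50×10⁻⁵ = 1.16×10⁻⁴ T.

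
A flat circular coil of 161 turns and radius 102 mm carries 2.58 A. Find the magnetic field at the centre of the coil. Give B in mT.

For an N-turn flat coil, B = Nμ₀I/(2R) with R = 0.102 m.
B = 161 × 1.59×10⁻⁵ T = 2.56×10⁻³ T.

B ≈ 2.56 mT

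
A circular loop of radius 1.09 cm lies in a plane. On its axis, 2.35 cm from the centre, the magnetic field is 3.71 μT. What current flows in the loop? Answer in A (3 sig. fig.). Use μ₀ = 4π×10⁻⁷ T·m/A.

On the axis of a loop, B = μ₀IR²/[2(R²+z²)^(3/2)], so I = 2B(R²+z²)^(3/2)/(μ₀R²).
R² + z² = 0.0001188 + 0.0005523 = 0.0006711 m²; raised to 3/2 gives 1.74×10⁻⁵ m³.
I = 2 × 3.71×10⁻⁶ × 1.74×10⁻⁵ / (1.26×10⁻⁶ × 0.0001188) = 0.864 A.

I ≈ 0.864 A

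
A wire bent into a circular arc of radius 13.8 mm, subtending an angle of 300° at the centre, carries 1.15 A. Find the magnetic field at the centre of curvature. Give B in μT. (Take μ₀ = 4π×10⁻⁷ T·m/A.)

The Biot–Savart field of a circular arc at its centre is B = μ₀Iφ/(4πR), with φ = 5.236 rad.
B = (4π×10⁻⁷ × 1.15 × 5.236) / (4π × 0.0138) = 4.36×10⁻⁵ T.

B ≈ 43.6 μT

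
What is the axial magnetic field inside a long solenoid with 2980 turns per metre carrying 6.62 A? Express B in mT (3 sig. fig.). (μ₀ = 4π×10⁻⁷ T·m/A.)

Inside a long solenoid, B = μ₀nI with n = 2980 turns/m.
B = 4π×10⁻⁷ × 2980 × 6.62 = 2.48×10⁻² T.

B ≈ 24.8 mT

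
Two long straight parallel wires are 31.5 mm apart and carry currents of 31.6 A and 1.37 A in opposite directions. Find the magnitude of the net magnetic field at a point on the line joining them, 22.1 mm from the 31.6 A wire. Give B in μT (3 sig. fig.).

Each long wire gives B = μ₀I/(2πd). Distances are d₁ = 0.0221 m and d₂ = 0.0094 m.
B₁ = 2.86×10⁻⁴ T, B₂ = 2.91×10⁻⁵ T.
Between antiparallel currents both contributions point the same way, so they add. B = B₁ + B₂ = 2.86×10⁻⁴ + 2.91×10⁻⁵ = 3.15×10⁻⁴ T.

B ≈ 315 μT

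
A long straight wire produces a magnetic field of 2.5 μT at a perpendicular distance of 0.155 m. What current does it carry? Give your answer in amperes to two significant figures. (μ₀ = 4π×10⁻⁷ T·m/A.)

For a long straight wire B = μ₀I/(2πd), so I = 2πdB/μ₀.
I = 2π × 0.155 × 2.50×10⁻⁶ / (4π×10⁻⁷) = 1.94 A.

I ≈ 1.9 A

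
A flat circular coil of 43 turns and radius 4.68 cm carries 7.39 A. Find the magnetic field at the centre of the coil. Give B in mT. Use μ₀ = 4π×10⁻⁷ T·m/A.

For an N-turn flat coil, B = Nμ₀I/(2R) with R = 0.0468 m.
B = 43 × 9.92×10⁻⁵ T = 4.27×10⁻³ T.

B ≈ 4.27 mT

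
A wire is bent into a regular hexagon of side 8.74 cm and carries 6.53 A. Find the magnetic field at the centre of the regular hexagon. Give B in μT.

B ≈ 51.8 μT

Each side is a finite straight segment at perpendicular distance d = a/(2 tan(π/6)) = 0.07569 m from the centre, with end-angles ±π/6.
One side contributes B₁ = (μ₀I/4πd)·2 sin(π/6) = 8.63×10⁻⁶ T.
All 6 sides add in the same direction: B = 6 × 8.63×10⁻⁶ = 5.18×10⁻⁵ T.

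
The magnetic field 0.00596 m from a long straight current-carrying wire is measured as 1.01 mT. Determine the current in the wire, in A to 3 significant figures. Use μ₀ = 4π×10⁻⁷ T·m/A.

For a long straight wire B = μ₀I/(2πd), so I = 2πdB/μ₀.
I = 2π × 0.00596 × 1.01×10⁻³ / (4π×10⁻⁷) = 30.1 A.

I ≈ 30.1 A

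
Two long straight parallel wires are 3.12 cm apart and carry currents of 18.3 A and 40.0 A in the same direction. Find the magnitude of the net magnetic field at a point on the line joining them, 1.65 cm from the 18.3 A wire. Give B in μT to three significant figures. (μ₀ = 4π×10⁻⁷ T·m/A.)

Each long wire gives B = μ₀I/(2πd). Distances are d₁ = 0.0165 m and d₂ = 0.0147 m.
B₁ = 2.22×10⁻⁴ T, B₂ = 5.44×10⁻⁴ T.
Between parallel currents the two contributions point in opposite directions, so they subtract. B = |B₁ − B₂| = |2.22×10⁻⁴ − 5.44×10⁻⁴| = 3.22×10⁻⁴ T.

B ≈ 322 μT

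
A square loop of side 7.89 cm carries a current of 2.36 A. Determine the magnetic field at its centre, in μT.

B ≈ 33.8 μT

Each side is a finite straight segment at perpendicular distance d = a/(2 tan(π/4)) = 0.03945 m from the centre, with end-angles ±π/4.
One side contributes B₁ = (μ₀I/4πd)·2 sin(π/4) = 8.46×10⁻⁶ T.
All 4 sides add in the same direction: B = 4 × 8.46×10⁻⁶ = 3.38×10⁻⁵ T.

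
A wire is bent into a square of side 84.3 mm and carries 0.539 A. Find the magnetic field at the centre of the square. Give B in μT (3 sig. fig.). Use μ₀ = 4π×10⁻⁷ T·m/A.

B ≈ 7.23 μT

Each side is a finite straight segment at perpendicular distance d = a/(2 tan(π/4)) = 0.04215 m from the centre, with end-angles ±π/4.
One side contributes B₁ = (μ₀I/4πd)·2 sin(π/4) = 1.81×10⁻⁶ T.
All 4 sides add in the same direction: B = 4 × 1.81×10⁻⁶ = 7.23×10⁻⁶ T.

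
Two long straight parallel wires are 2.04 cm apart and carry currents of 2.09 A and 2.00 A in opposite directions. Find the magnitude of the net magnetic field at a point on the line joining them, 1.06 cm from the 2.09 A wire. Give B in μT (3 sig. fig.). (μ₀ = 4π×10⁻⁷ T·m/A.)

Each long wire gives B = μ₀I/(2πd). Distances are d₁ = 0.0106 m and d₂ = 0.0098 m.
B₁ = 3.94×10⁻⁵ T, B₂ = 4.08×10⁻⁵ T.
Between antiparallel currents both contributions point the same way, so they add. B = B₁ + B₂ = 3.94×10⁻⁵ + 4.08×10⁻⁵ = 8.03×10⁻⁵ T.

B ≈ 80.3 μT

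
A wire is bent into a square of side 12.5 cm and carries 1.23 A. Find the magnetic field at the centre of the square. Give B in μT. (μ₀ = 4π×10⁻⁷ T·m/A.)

Each side is a finite straight segment at perpendicular distance d = a/(2 tan(π/4)) = 0.0625 m from the centre, with end-angles ±π/4.
One side contributes B₁ = (μ₀I/4πd)·2 sin(π/4) = 2.78×10⁻⁶ T.
All 4 sides add in the same direction: B = 4 × 2.78×10⁻⁶ = 1.11×10⁻⁵ T.

B ≈ 11.1 μT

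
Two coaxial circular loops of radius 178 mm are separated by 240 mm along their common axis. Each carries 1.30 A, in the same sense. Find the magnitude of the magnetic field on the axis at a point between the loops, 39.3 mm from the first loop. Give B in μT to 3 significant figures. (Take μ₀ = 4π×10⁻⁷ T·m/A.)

Each loop contributes B = μ₀IR²/[2(R²+z²)^(3/2)] on the axis, with z measured from that loop.
Loop 1 (z = 0.0393 m): B₁ = 4.27×10⁻⁶ T. Loop 2 (z = 0.2007 m): B₂ = 1.34×10⁻⁶ T.
The fields add: B = B₁ + B₂ = 5.61×10⁻⁶ T.

B ≈ 5.61 μT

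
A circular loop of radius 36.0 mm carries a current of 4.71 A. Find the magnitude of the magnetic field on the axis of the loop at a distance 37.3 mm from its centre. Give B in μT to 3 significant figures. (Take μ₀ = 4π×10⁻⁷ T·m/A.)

B ≈ 27.5 μT

On the axis of a circular loop, B = μ₀IR² / [2(R²+z²)^(3/2)].
R² + z² = (0.036)² + (0.0373)² = 0.002687 m², and (R²+z²)^(3/2) = 1.39×10⁻⁴ m³.
B = (4π×10⁻⁷ × 4.71 × 0.001296) / (2 × 1.39×10⁻⁴) = 2.75×10⁻⁵ T.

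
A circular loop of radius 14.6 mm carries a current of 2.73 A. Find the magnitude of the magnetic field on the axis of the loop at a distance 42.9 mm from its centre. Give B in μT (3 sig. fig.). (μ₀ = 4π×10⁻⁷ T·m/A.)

On the axis of a circular loop, B = μ₀IR² / [2(R²+z²)^(3/2)].
R² + z² = (0.0146)² + (0.0429)² = 0.002054 m², and (R²+z²)^(3/2) = 9.31×10⁻⁵ m³.
B = (4π×10⁻⁷ × 2.73 × 0.0002132) / (2 × 9.31×10⁻⁵) = 3.93×10⁻⁶ T.

B ≈ 3.93 μT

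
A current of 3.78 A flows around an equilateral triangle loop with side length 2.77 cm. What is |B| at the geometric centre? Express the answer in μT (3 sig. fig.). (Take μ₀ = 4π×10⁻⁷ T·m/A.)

Each side is a finite straight segment at perpendicular distance d = a/(2 tan(π/3)) = 0.007996 m from the centre, with end-angles ±π/3.
One side contributes B₁ = (μ₀I/4πd)·2 sin(π/3) = 8.19×10⁻⁵ T.
All 3 sides add in the same direction: B = 3 × 8.19×10⁻⁵ = 2.46×10⁻⁴ T.

B ≈ 246 μT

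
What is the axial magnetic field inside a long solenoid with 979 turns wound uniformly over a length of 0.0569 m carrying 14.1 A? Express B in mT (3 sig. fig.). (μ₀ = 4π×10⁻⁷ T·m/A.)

B ≈ 305 mT

Inside a long solenoid, B = μ₀nI with n = 1.721×10⁴ turns/m.
B = 4π×10⁻⁷ × 1.721×10⁴ × 14.1 = 0.305 T.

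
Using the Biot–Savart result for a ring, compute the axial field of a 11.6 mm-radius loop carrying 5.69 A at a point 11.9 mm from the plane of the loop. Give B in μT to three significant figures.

B ≈ 105 μT

On the axis of a circular loop, B = μ₀IR² / [2(R²+z²)^(3/2)].
R² + z² = (0.0116)² + (0.0119)² = 0.0002762 m², and (R²+z²)^(3/2) = 4.59×10⁻⁶ m³.
B = (4π×10⁻⁷ × 5.69 × 0.0001346) / (2 × 4.59×10⁻⁶) = 1.05×10⁻⁴ T.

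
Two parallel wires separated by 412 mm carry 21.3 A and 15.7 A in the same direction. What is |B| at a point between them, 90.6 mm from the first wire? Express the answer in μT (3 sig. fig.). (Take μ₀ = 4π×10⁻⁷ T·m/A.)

Each long wire gives B = μ₀I/(2πd). Distances are d₁ = 0.0906 m and d₂ = 0.3214 m.
B₁ = 4.70×10⁻⁵ T, B₂ = 9.77×10⁻⁶ T.
Between parallel currents the two contributions point in opposite directions, so they subtract. B = |B₁ − B₂| = |4.70×10⁻⁵ − 9.77×10⁻⁶| = 3.73×10⁻⁵ T.

B ≈ 37.3 μT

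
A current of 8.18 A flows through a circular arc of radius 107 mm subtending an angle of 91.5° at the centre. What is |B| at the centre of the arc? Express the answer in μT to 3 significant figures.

The Biot–Savart field of a circular arc at its centre is B = μ₀Iφ/(4πR), with φ = 1.597 rad.
B = (4π×10⁻⁷ × 8.18 × 1.597) / (4π × 0.107) = 1.22×10⁻⁵ T.

B ≈ 12.2 μT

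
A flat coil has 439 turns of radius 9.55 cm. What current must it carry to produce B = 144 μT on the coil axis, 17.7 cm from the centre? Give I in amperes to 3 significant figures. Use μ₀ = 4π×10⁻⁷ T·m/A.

For an N-turn coil, B = Nμ₀IR²/[2(R²+z²)^(3/2)] with R = 0.0955 m, z = 0.177 m, so I = 2B(R²+z²)^(3/2)/(Nμ₀R²) = 2 × 1.44×10⁻⁴ × 8.14×10⁻³ / (439 × 4π×10⁻⁷ × 0.00912) = 0.466 A.

I ≈ 0.466 A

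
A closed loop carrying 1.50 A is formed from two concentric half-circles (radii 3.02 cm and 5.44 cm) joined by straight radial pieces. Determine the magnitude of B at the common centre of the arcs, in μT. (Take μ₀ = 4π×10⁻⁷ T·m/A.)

The radial connectors point toward the centre, so dl × r̂ = 0 and they contribute nothing.
Each semicircle gives μ₀I/(4R): inner arc 1.56×10⁻⁵ T, outer arc 8.66×10⁻⁶ T.
The two arcs carry current in opposite angular senses, so their fields oppose: B = |1.56×10⁻⁵ − 8.66×10⁻⁶| = 6.94×10⁻⁶ T.

B ≈ 6.94 μT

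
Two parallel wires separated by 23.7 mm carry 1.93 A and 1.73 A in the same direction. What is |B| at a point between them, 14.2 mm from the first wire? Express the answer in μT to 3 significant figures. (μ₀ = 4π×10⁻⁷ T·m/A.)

Each long wire gives B = μ₀I/(2πd). Distances are d₁ = 0.0142 m and d₂ = 0.0095 m.
B₁ = 2.72×10⁻⁵ T, B₂ = 3.64×10⁻⁵ T.
Between parallel currents the two contributions point in opposite directions, so they subtract. B = |B₁ − B₂| = |2.72×10⁻⁵ − 3.64×10⁻⁵| = 9.24×10⁻⁶ T.

B ≈ 9.24 μT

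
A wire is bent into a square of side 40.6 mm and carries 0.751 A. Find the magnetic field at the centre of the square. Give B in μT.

Each side is a finite straight segment at perpendicular distance d = a/(2 tan(π/4)) = 0.0203 m from the centre, with end-angles ±π/4.
One side contributes B₁ = (μ₀I/4πd)·2 sin(π/4) = 5.23×10⁻⁶ T.
All 4 sides add in the same direction: B = 4 × 5.23×10⁻⁶ = 2.09×10⁻⁵ T.

B ≈ 20.9 μT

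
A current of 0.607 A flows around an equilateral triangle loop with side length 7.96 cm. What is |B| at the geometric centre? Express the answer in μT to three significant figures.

B ≈ 13.7 μT

Each side is a finite straight segment at perpendicular distance d = a/(2 tan(π/3)) = 0.02298 m from the centre, with end-angles ±π/3.
One side contributes B₁ = (μ₀I/4πd)·2 sin(π/3) = 4.58×10⁻⁶ T.
All 3 sides add in the same direction: B = 3 × 4.58×10⁻⁶ = 1.37×10⁻⁵ T.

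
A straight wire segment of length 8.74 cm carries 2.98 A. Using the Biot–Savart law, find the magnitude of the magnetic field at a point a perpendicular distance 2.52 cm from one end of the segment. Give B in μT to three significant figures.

For a finite straight segment, B = (μ₀I/4πd)(sinθ₁ + sinθ₂), where θ₁, θ₂ are the angles from the perpendicular to each end.
The perpendicular foot is at one end, so the two end-offsets along the wire are 0 and L = 0.0874 m.
sinθ₁ = 0/√(0²+0.0252²) = 0.0000; sinθ₂ = 0.0874/√(0.0874²+0.0252²) = 0.9609.
B = (4π×10⁻⁷ × 2.98) / (4π × 0.0252) × (0.0000 + 0.9609) = 1.14×10⁻⁵ T.

B ≈ 11.4 μT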